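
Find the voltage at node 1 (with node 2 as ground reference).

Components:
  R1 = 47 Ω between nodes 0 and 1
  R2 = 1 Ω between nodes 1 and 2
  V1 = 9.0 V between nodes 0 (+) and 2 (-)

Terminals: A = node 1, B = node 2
Nodal analysis, taking node 2 as the 0 V reference.
Source V1 fixes V_0 = 9 V.
KCL at each unknown node (sum of currents leaving = 0; resistances in Ω):
  Node 1: (V_1 - 9)/47 + (V_1 - 0)/1 = 0
Collecting terms: 1.021 × V_1 = 0.1915  =>  V_1 = 0.1875 V
The requested potential is V_1 = 0.1875 V.

Final answer: V_1 = 0.1875 V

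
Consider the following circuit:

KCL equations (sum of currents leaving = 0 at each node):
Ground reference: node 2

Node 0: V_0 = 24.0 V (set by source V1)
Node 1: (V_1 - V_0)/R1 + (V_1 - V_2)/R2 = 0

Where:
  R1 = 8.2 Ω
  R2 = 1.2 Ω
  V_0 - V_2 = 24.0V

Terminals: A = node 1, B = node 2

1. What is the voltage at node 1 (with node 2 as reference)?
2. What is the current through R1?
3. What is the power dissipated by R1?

Nodal analysis, taking node 2 as the 0 V reference.
Source V1 fixes V_0 = 24 V.
KCL at each unknown node (sum of currents leaving = 0; resistances in Ω):
  Node 1: (V_1 - 24)/8.2 + (V_1 - 0)/1.2 = 0
Collecting terms: 0.9553 × V_1 = 2.927  =>  V_1 = 3.064 V
Part 1:
  Read off the nodal solution: V_1 = 3.064 V
Part 2:
  I_R1 = (V_0 - V_1)/R1 = (24 - 3.064)/8.2 = 2.553 A
  Magnitude: I_R1 = 2.553 A
Part 3:
  I_R1 = (V_0 - V_1)/R1 = (24 - 3.064)/8.2 = 2.553 A
  P_R1 = I_R1² × R1 = (2.553)² × 8.2 = 53.45 W

Final answers:
1. V_1 = 3.064 V
2. I_R1 = 2.553 A
3. P_R1 = 53.45 W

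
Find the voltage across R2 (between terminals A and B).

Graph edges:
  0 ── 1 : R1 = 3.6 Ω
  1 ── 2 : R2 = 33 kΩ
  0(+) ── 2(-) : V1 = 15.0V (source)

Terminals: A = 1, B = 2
R1 and R2 are in series across V1 (node 0 → node 1 → node 2), and the output A–B is taken across R2, so this is a voltage divider.
Series current: I = V1/(R1 + R2) = 15/(3.6 + 33000) = 15/33000 = 0.0004545 A
V_R2 = I × R2 = V1 × R2/(R1 + R2) = 15 × 33000/33000 = 15 V

Final answer: 15 V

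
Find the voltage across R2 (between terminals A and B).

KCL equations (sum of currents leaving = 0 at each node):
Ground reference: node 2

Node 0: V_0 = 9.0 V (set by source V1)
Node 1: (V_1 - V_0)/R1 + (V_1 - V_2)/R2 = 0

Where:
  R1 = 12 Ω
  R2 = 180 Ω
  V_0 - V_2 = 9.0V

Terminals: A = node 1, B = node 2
R1 and R2 are in series across V1 (node 0 → node 1 → node 2), and the output A–B is taken across R2, so this is a voltage divider.
Series current: I = V1/(R1 + R2) = 9/(12 + 180) = 9/192 = 0.04688 A
V_R2 = I × R2 = V1 × R2/(R1 + R2) = 9 × 180/192 = 8.438 V

Final answer: 8.438 V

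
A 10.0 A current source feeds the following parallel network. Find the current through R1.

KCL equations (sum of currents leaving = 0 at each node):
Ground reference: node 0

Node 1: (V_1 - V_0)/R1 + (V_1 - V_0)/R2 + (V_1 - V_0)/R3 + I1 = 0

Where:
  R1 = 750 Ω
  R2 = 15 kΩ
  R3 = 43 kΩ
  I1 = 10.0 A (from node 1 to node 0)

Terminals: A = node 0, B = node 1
All resistors sit directly between nodes 0 and 1, so they are in parallel and share one voltage V; the full source current 10 A splits among them.
1/R_par = 1/750 + 1/15000 + 1/43000 = 0.001423 S  =>  R_par = 702.6 Ω
V = I × R_par = 10 × 702.6 = 7026 V
I_R1 = V/R1 = 7026/750 = 9.368 A

Final answer: 9.368 A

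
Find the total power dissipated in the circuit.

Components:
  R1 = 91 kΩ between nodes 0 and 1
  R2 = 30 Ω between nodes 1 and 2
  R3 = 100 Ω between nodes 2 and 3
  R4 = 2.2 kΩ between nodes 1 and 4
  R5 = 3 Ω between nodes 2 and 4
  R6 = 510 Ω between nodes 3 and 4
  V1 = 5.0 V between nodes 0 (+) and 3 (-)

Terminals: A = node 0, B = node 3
Nodal analysis, taking node 3 as the 0 V reference.
Source V1 fixes V_0 = 5 V.
KCL at each unknown node (sum of currents leaving = 0; resistances in Ω):
  Node 1: (V_1 - 5)/91000 + (V_1 - V_2)/30 + (V_1 - V_4)/2200 = 0
  Node 2: (V_2 - V_1)/30 + (V_2 - 0)/100 + (V_2 - V_4)/3 = 0
  Node 4: (V_4 - V_1)/2200 + (V_4 - V_2)/3 + (V_4 - 0)/510 = 0
Collecting terms (coefficients in siemens):
  0.0338·V_1 - 0.03333·V_2 - 0.0004545·V_4 = 0.00005495
  0.3767·V_2 - 0.03333·V_1 - 0.3333·V_4 = 0
  0.3357·V_4 - 0.0004545·V_1 - 0.3333·V_2 = 0
Solving these 3 simultaneous equations (Gaussian elimination) gives:
  V_1 = 0.006216 V, V_2 = 0.004592 V, V_4 = 0.004567 V
Power in each resistor, P = (ΔV)²/R:
  P_R1 = (5 - 0.006216)²/91000 = 0.000274 W
  P_R2 = (0.006216 - 0.004592)²/30 = 0.00000008789 W
  P_R3 = (0.004592 - 0)²/100 = 0.0000002109 W
  P_R4 = (0.006216 - 0.004567)²/2200 = 0.000000001235 W
  P_R5 = (0.004592 - 0.004567)²/3 = 0.000000000202 W
  P_R6 = (0 - 0.004567)²/510 = 0.00000004091 W
P_total = P_R1 + P_R2 + P_R3 + P_R4 + P_R5 + P_R6 = 0.0002744 W

Final answer: 0.0002744 W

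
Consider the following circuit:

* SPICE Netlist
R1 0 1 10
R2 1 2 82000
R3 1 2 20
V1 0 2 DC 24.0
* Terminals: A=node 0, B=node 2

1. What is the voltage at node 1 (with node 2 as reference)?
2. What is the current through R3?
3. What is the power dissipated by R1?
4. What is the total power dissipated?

Nodal analysis, taking node 2 as the 0 V reference.
Source V1 fixes V_0 = 24 V.
KCL at each unknown node (sum of currents leaving = 0; resistances in Ω):
  Node 1: (V_1 - 24)/10 + (V_1 - 0)/82000 + (V_1 - 0)/20 = 0
Collecting terms: 0.15 × V_1 = 2.4  =>  V_1 = 16 V
Part 1:
  Read off the nodal solution: V_1 = 16 V
Part 2:
  I_R3 = (V_1 - V_2)/R3 = (16 - 0)/20 = 0.7999 A
  Magnitude: I_R3 = 0.7999 A
Part 3:
  I_R1 = (V_0 - V_1)/R1 = (24 - 16)/10 = 0.8001 A
  P_R1 = I_R1² × R1 = (0.8001)² × 10 = 6.402 W
Part 4:
  Power in each resistor, P = (ΔV)²/R:
    P_R1 = (24 - 16)²/10 = 6.402 W
    P_R2 = (16 - 0)²/82000 = 0.003121 W
    P_R3 = (16 - 0)²/20 = 12.8 W
  P_total = P_R1 + P_R2 + P_R3 = 19.2 W

Final answers:
1. V_1 = 16 V
2. I_R3 = 0.7999 A
3. P_R1 = 6.402 W
4. P_total = 19.2 W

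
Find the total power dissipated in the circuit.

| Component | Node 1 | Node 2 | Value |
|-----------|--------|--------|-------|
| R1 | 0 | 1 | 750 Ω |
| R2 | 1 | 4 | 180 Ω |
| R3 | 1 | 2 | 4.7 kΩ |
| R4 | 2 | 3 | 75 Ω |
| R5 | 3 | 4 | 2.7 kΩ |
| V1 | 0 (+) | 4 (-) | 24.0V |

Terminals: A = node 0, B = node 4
Nodal analysis, taking node 4 as the 0 V reference.
Source V1 fixes V_0 = 24 V.
KCL at each unknown node (sum of currents leaving = 0; resistances in Ω):
  Node 1: (V_1 - 24)/750 + (V_1 - 0)/180 + (V_1 - V_2)/4700 = 0
  Node 2: (V_2 - V_1)/4700 + (V_2 - V_3)/75 = 0
  Node 3: (V_3 - V_2)/75 + (V_3 - 0)/2700 = 0
Collecting terms (coefficients in siemens):
  0.007102·V_1 - 0.0002128·V_2 = 0.032
  0.01355·V_2 - 0.0002128·V_1 - 0.01333·V_3 = 0
  0.0137·V_3 - 0.01333·V_2 = 0
Solving these 3 simultaneous equations (Gaussian elimination) gives:
  V_1 = 4.557 V, V_2 = 1.692 V, V_3 = 1.646 V
Power in each resistor, P = (ΔV)²/R:
  P_R1 = (24 - 4.557)²/750 = 0.5041 W
  P_R2 = (4.557 - 0)²/180 = 0.1154 W
  P_R3 = (4.557 - 1.692)²/4700 = 0.001747 W
  P_R4 = (1.692 - 1.646)²/75 = 0.00002787 W
  P_R5 = (1.646 - 0)²/2700 = 0.001003 W
P_total = P_R1 + P_R2 + P_R3 + P_R4 + P_R5 = 0.6222 W

Final answer: 0.6222 W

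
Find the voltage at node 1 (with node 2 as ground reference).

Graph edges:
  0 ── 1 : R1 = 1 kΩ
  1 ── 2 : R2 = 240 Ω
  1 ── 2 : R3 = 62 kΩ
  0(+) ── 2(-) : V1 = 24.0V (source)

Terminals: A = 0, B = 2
Nodal analysis, taking node 2 as the 0 V reference.
Source V1 fixes V_0 = 24 V.
KCL at each unknown node (sum of currents leaving = 0; resistances in Ω):
  Node 1: (V_1 - 24)/1000 + (V_1 - 0)/240 + (V_1 - 0)/62000 = 0
Collecting terms: 0.005183 × V_1 = 0.024  =>  V_1 = 4.631 V
The requested potential is V_1 = 4.631 V.

Final answer: V_1 = 4.631 V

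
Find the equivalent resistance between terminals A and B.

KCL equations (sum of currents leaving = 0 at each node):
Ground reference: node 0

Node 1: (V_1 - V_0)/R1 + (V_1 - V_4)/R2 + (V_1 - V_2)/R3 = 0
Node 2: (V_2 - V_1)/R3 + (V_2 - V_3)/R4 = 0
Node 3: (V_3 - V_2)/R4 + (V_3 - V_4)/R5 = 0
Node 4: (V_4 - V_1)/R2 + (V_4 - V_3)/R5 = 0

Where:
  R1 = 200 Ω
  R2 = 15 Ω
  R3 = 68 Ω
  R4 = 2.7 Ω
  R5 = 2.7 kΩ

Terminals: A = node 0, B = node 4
Reduce the network between node 0 (A) and node 4 (B) by series/parallel combination:
  Rs1 = R3 + R4 (series, joined only at node 2) = 68 + 2.7 = 70.7 Ω
  Rs2 = R5 + Rs1 (series, joined only at node 3) = 2700 + 70.7 = 2771 Ω
  Rp1 = R2 ‖ Rs2 (parallel, both between nodes 1 and 4) = 1/(1/15 + 1/2771) = 14.92 Ω
  Rs3 = R1 + Rp1 (series, joined only at node 1) = 200 + 14.92 = 214.9 Ω
R_eq = 214.9 Ω

Final answer: 214.9 Ω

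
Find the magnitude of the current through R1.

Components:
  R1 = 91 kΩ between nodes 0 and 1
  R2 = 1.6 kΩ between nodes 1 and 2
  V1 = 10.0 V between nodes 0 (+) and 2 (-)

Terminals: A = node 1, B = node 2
Nodal analysis, taking node 2 as the 0 V reference.
Source V1 fixes V_0 = 10 V.
KCL at each unknown node (sum of currents leaving = 0; resistances in Ω):
  Node 1: (V_1 - 10)/91000 + (V_1 - 0)/1600 = 0
Collecting terms: 0.000636 × V_1 = 0.0001099  =>  V_1 = 0.1728 V
I_R1 = (V_0 - V_1)/R1 = (10 - 0.1728)/91000 = 0.000108 A
|I_R1| = 0.000108 A

Final answer: |I_R1| = 0.000108 A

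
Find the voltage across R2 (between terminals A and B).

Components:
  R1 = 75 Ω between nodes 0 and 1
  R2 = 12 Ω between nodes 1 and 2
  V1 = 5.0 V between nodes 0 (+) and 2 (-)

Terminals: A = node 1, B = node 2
R1 and R2 are in series across V1 (node 0 → node 1 → node 2), and the output A–B is taken across R2, so this is a voltage divider.
Series current: I = V1/(R1 + R2) = 5/(75 + 12) = 5/87 = 0.05747 A
V_R2 = I × R2 = V1 × R2/(R1 + R2) = 5 × 12/87 = 0.6897 V

Final answer: 0.6897 V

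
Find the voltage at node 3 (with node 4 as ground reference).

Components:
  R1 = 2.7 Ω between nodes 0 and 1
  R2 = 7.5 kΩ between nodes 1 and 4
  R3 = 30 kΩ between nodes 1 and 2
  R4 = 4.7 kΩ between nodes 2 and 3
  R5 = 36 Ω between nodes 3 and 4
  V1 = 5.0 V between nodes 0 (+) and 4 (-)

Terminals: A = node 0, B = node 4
Nodal analysis, taking node 4 as the 0 V reference.
Source V1 fixes V_0 = 5 V.
KCL at each unknown node (sum of currents leaving = 0; resistances in Ω):
  Node 1: (V_1 - 5)/2.7 + (V_1 - 0)/7500 + (V_1 - V_2)/30000 = 0
  Node 2: (V_2 - V_1)/30000 + (V_2 - V_3)/4700 = 0
  Node 3: (V_3 - V_2)/4700 + (V_3 - 0)/36 = 0
Collecting terms (coefficients in siemens):
  0.3705·V_1 - 0.00003333·V_2 = 1.852
  0.0002461·V_2 - 0.00003333·V_1 - 0.0002128·V_3 = 0
  0.02799·V_3 - 0.0002128·V_2 = 0
Solving these 3 simultaneous equations (Gaussian elimination) gives:
  V_1 = 4.998 V, V_2 = 0.6814 V, V_3 = 0.00518 V
The requested potential is V_3 = 0.00518 V.

Final answer: V_3 = 0.00518 V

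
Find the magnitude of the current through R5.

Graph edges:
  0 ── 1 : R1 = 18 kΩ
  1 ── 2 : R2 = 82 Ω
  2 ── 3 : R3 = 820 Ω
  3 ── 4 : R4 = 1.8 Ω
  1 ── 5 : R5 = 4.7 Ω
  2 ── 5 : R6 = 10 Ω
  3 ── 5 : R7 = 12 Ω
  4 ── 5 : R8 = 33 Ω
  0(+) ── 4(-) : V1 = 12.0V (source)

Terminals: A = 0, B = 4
Nodal analysis, taking node 4 as the 0 V reference.
Source V1 fixes V_0 = 12 V.
KCL at each unknown node (sum of currents leaving = 0; resistances in Ω):
  Node 1: (V_1 - 12)/18000 + (V_1 - V_2)/82 + (V_1 - V_5)/4.7 = 0
  Node 2: (V_2 - V_1)/82 + (V_2 - V_3)/820 + (V_2 - V_5)/10 = 0
  Node 3: (V_3 - V_2)/820 + (V_3 - 0)/1.8 + (V_3 - V_5)/12 = 0
  Node 5: (V_5 - V_1)/4.7 + (V_5 - V_2)/10 + (V_5 - V_3)/12 + (V_5 - 0)/33 = 0
Collecting terms (coefficients in siemens):
  0.225·V_1 - 0.0122·V_2 - 0.2128·V_5 = 0.0006667
  0.1134·V_2 - 0.0122·V_1 - 0.00122·V_3 - 0.1·V_5 = 0
  0.6401·V_3 - 0.00122·V_2 - 0.08333·V_5 = 0
  0.4264·V_5 - 0.2128·V_1 - 0.1·V_2 - 0.08333·V_3 = 0
Solving these 4 simultaneous equations (Gaussian elimination) gives:
  V_1 = 0.009397 V, V_2 = 0.006682 V, V_3 = 0.0008488 V, V_5 = 0.006422 V
I_R5 = (V_1 - V_5)/R5 = (0.009397 - 0.006422)/4.7 = 0.000633 A
|I_R5| = 0.000633 A

Final answer: |I_R5| = 0.000633 A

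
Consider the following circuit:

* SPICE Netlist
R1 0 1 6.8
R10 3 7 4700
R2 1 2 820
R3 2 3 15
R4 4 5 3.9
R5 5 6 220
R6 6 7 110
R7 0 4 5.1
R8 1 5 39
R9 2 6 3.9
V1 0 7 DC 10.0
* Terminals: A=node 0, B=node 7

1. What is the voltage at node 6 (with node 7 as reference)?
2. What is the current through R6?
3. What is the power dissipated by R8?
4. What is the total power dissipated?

Nodal analysis, taking node 7 as the 0 V reference.
Source V1 fixes V_0 = 10 V.
KCL at each unknown node (sum of currents leaving = 0; resistances in Ω):
  Node 1: (V_1 - 10)/6.8 + (V_1 - V_2)/820 + (V_1 - V_5)/39 = 0
  Node 2: (V_2 - V_1)/820 + (V_2 - V_3)/15 + (V_2 - V_6)/3.9 = 0
  Node 3: (V_3 - V_2)/15 + (V_3 - 0)/4700 = 0
  Node 4: (V_4 - V_5)/3.9 + (V_4 - 10)/5.1 = 0
  Node 5: (V_5 - V_4)/3.9 + (V_5 - V_6)/220 + (V_5 - V_1)/39 = 0
  Node 6: (V_6 - V_5)/220 + (V_6 - 0)/110 + (V_6 - V_2)/3.9 = 0
Collecting terms (coefficients in siemens):
  0.1739·V_1 - 0.00122·V_2 - 0.02564·V_5 = 1.471
  0.3243·V_2 - 0.00122·V_1 - 0.06667·V_3 - 0.2564·V_6 = 0
  0.06688·V_3 - 0.06667·V_2 = 0
  0.4525·V_4 - 0.2564·V_5 = 1.961
  0.2866·V_5 - 0.02564·V_1 - 0.2564·V_4 - 0.004545·V_6 = 0
  0.27·V_6 - 0.2564·V_2 - 0.004545·V_5 = 0
Solving these 6 simultaneous equations (Gaussian elimination) gives:
  V_1 = 9.925 V, V_2 = 3.779 V, V_3 = 3.767 V, V_4 = 9.878 V
  V_5 = 9.785 V, V_6 = 3.753 V
Part 1:
  Read off the nodal solution: V_6 = 3.753 V
Part 2:
  I_R6 = (V_6 - V_7)/R6 = (3.753 - 0)/110 = 0.03412 A
  Magnitude: I_R6 = 0.03412 A
Part 3:
  I_R8 = (V_1 - V_5)/R8 = (9.925 - 9.785)/39 = 0.003573 A
  P_R8 = I_R8² × R8 = (0.003573)² × 39 = 0.000498 W
Part 4:
  Power in each resistor, P = (ΔV)²/R:
    P_R1 = (10 - 9.925)²/6.8 = 0.0008331 W
    P_R2 = (9.925 - 3.779)²/820 = 0.04606 W
    P_R3 = (3.779 - 3.767)²/15 = 0.000009634 W
    P_R4 = (9.878 - 9.785)²/3.9 = 0.002218 W
    P_R5 = (9.785 - 3.753)²/220 = 0.1654 W
    P_R6 = (3.753 - 0)²/110 = 0.128 W
    P_R7 = (10 - 9.878)²/5.1 = 0.0029 W
    P_R8 = (9.925 - 9.785)²/39 = 0.000498 W
    P_R9 = (3.779 - 3.753)²/3.9 = 0.0001747 W
    P_R10 = (3.767 - 0)²/4700 = 0.003019 W
  P_total = P_R1 + P_R2 + P_R3 + P_R4 + P_R5 + P_R6 + P_R7 + P_R8 + P_R9 + P_R10 = 0.3492 W

Final answers:
1. V_6 = 3.753 V
2. I_R6 = 0.03412 A
3. P_R8 = 0.000498 W
4. P_total = 0.3492 W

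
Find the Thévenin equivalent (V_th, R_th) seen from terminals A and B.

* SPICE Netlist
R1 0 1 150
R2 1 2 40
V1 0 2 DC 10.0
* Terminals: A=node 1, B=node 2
Step 1 — V_th is the open-circuit voltage V_A - V_B (nothing connected across the terminals).
Nodal analysis, taking node 2 as the 0 V reference.
Source V1 fixes V_0 = 10 V.
KCL at each unknown node (sum of currents leaving = 0; resistances in Ω):
  Node 1: (V_1 - 10)/150 + (V_1 - 0)/40 = 0
Collecting terms: 0.03167 × V_1 = 0.06667  =>  V_1 = 2.105 V
V_th = V_1 - V_2 = 2.105 - 0 = 2.105 V
Step 2 — R_th: zero the source — replace V1 by a short circuit (node 2 merges into node 0) — and find the resistance seen between A (node 1) and B (node 0).
Reduce the network between node 1 (A) and node 0 (B) by series/parallel combination:
  Rp1 = R1 ‖ R2 (parallel, both between nodes 0 and 1) = 1/(1/150 + 1/40) = 31.58 Ω
R_th = 31.58 Ω

Final answer: V_th = 2.105 V, R_th = 31.58 Ω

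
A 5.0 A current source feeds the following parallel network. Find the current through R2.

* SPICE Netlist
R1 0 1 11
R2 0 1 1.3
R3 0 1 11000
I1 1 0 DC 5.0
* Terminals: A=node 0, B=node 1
All resistors sit directly between nodes 0 and 1, so they are in parallel and share one voltage V; the full source current 5 A splits among them.
1/R_par = 1/11 + 1/1.3 + 1/11000 = 0.8602 S  =>  R_par = 1.162 Ω
V = I × R_par = 5 × 1.162 = 5.812 V
I_R2 = V/R2 = 5.812/1.3 = 4.471 A

Final answer: 4.471 A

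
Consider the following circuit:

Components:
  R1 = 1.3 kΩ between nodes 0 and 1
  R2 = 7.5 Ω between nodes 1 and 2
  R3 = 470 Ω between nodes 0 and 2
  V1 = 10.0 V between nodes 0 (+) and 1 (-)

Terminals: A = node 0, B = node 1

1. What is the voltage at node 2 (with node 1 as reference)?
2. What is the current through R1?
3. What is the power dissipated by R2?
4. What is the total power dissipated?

Nodal analysis, taking node 1 as the 0 V reference.
Source V1 fixes V_0 = 10 V.
KCL at each unknown node (sum of currents leaving = 0; resistances in Ω):
  Node 2: (V_2 - 0)/7.5 + (V_2 - 10)/470 = 0
Collecting terms: 0.1355 × V_2 = 0.02128  =>  V_2 = 0.1571 V
Part 1:
  Read off the nodal solution: V_2 = 0.1571 V
Part 2:
  I_R1 = (V_0 - V_1)/R1 = (10 - 0)/1300 = 0.007692 A
  Magnitude: I_R1 = 0.007692 A
Part 3:
  I_R2 = (V_1 - V_2)/R2 = (0 - 0.1571)/7.5 = -0.02094 A
  P_R2 = I_R2² × R2 = (-0.02094)² × 7.5 = 0.003289 W
Part 4:
  Power in each resistor, P = (ΔV)²/R:
    P_R1 = (10 - 0)²/1300 = 0.07692 W
    P_R2 = (0 - 0.1571)²/7.5 = 0.003289 W
    P_R3 = (10 - 0.1571)²/470 = 0.2061 W
  P_total = P_R1 + P_R2 + P_R3 = 0.2863 W

Final answers:
1. V_2 = 0.1571 V
2. I_R1 = 0.007692 A
3. P_R2 = 0.003289 W
4. P_total = 0.2863 W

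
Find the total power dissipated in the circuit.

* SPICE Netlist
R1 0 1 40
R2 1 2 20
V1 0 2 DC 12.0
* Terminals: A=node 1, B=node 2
Nodal analysis, taking node 2 as the 0 V reference.
Source V1 fixes V_0 = 12 V.
KCL at each unknown node (sum of currents leaving = 0; resistances in Ω):
  Node 1: (V_1 - 12)/40 + (V_1 - 0)/20 = 0
Collecting terms: 0.075 × V_1 = 0.3  =>  V_1 = 4 V
Power in each resistor, P = (ΔV)²/R:
  P_R1 = (12 - 4)²/40 = 1.6 W
  P_R2 = (4 - 0)²/20 = 0.8 W
P_total = P_R1 + P_R2 = 2.4 W

Final answer: 2.4 W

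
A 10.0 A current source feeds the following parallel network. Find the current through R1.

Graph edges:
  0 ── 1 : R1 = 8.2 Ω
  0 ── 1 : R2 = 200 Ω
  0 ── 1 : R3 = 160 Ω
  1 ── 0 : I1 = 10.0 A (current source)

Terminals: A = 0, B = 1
All resistors sit directly between nodes 0 and 1, so they are in parallel and share one voltage V; the full source current 10 A splits among them.
1/R_par = 1/8.2 + 1/200 + 1/160 = 0.1332 S  =>  R_par = 7.507 Ω
V = I × R_par = 10 × 7.507 = 75.07 V
I_R1 = V/R1 = 75.07/8.2 = 9.155 A

Final answer: 9.155 A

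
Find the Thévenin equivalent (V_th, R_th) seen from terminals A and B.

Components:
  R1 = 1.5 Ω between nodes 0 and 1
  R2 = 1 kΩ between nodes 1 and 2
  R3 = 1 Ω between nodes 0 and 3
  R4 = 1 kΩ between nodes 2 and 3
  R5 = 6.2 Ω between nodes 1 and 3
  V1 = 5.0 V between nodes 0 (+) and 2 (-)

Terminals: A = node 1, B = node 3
Step 1 — V_th is the open-circuit voltage V_A - V_B (nothing connected across the terminals).
Nodal analysis, taking node 2 as the 0 V reference.
Source V1 fixes V_0 = 5 V.
KCL at each unknown node (sum of currents leaving = 0; resistances in Ω):
  Node 1: (V_1 - 5)/1.5 + (V_1 - 0)/1000 + (V_1 - V_3)/6.2 = 0
  Node 3: (V_3 - 5)/1 + (V_3 - 0)/1000 + (V_3 - V_1)/6.2 = 0
Collecting terms (coefficients in siemens):
  0.829·V_1 - 0.1613·V_3 = 3.333
  1.162·V_3 - 0.1613·V_1 = 5
Determinant D = (0.829)(1.162) - (-0.1613)(-0.1613) = 0.9375
V_1 = [(3.333)(1.162) - (-0.1613)(5)]/D = 4.993 V
V_3 = [(0.829)(5) - (3.333)(-0.1613)]/D = 4.995 V
V_th = V_1 - V_3 = 4.993 - 4.995 = -0.001778 V
Step 2 — R_th: zero the source — replace V1 by a short circuit (node 2 merges into node 0) — and find the resistance seen between A (node 1) and B (node 3).
Reduce the network between node 1 (A) and node 3 (B) by series/parallel combination:
  Rp1 = R1 ‖ R2 (parallel, both between nodes 0 and 1) = 1/(1/1.5 + 1/1000) = 1.498 Ω
  Rp2 = R3 ‖ R4 (parallel, both between nodes 0 and 3) = 1/(1/1 + 1/1000) = 0.999 Ω
  Rs1 = Rp1 + Rp2 (series, joined only at node 0) = 1.498 + 0.999 = 2.497 Ω
  Rp3 = R5 ‖ Rs1 (parallel, both between nodes 1 and 3) = 1/(1/6.2 + 1/2.497) = 1.78 Ω
R_th = 1.78 Ω

Final answer: V_th = -0.001778 V, R_th = 1.78 Ω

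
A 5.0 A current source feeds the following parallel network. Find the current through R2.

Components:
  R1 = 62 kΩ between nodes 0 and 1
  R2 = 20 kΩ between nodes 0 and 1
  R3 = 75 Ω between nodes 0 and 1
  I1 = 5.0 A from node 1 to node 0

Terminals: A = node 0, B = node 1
All resistors sit directly between nodes 0 and 1, so they are in parallel and share one voltage V; the full source current 5 A splits among them.
1/R_par = 1/62000 + 1/20000 + 1/75 = 0.0134 S  =>  R_par = 74.63 Ω
V = I × R_par = 5 × 74.63 = 373.1 V
I_R2 = V/R2 = 373.1/20000 = 0.01866 A

Final answer: 0.01866 A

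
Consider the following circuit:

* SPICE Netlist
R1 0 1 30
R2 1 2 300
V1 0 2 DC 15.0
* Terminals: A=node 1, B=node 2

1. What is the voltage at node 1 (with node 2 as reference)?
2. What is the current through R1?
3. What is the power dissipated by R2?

Nodal analysis, taking node 2 as the 0 V reference.
Source V1 fixes V_0 = 15 V.
KCL at each unknown node (sum of currents leaving = 0; resistances in Ω):
  Node 1: (V_1 - 15)/30 + (V_1 - 0)/300 = 0
Collecting terms: 0.03667 × V_1 = 0.5  =>  V_1 = 13.64 V
Part 1:
  Read off the nodal solution: V_1 = 13.64 V
Part 2:
  I_R1 = (V_0 - V_1)/R1 = (15 - 13.64)/30 = 0.04545 A
  Magnitude: I_R1 = 0.04545 A
Part 3:
  I_R2 = (V_1 - V_2)/R2 = (13.64 - 0)/300 = 0.04545 A
  P_R2 = I_R2² × R2 = (0.04545)² × 300 = 0.6198 W

Final answers:
1. V_1 = 13.64 V
2. I_R1 = 0.04545 A
3. P_R2 = 0.6198 W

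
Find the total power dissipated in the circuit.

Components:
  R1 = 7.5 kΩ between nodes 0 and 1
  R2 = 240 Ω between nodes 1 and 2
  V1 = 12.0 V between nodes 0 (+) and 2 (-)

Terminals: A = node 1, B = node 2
Nodal analysis, taking node 2 as the 0 V reference.
Source V1 fixes V_0 = 12 V.
KCL at each unknown node (sum of currents leaving = 0; resistances in Ω):
  Node 1: (V_1 - 12)/7500 + (V_1 - 0)/240 = 0
Collecting terms: 0.0043 × V_1 = 0.0016  =>  V_1 = 0.3721 V
Power in each resistor, P = (ΔV)²/R:
  P_R1 = (12 - 0.3721)²/7500 = 0.01803 W
  P_R2 = (0.3721 - 0)²/240 = 0.0005769 W
P_total = P_R1 + P_R2 = 0.0186 W

Final answer: 0.0186 W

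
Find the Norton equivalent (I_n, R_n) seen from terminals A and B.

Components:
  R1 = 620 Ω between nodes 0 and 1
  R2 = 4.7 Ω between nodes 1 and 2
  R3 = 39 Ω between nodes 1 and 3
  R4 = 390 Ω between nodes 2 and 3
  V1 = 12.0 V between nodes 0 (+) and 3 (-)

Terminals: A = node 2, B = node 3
Find the Thévenin equivalent first; then I_n = V_th/R_th and R_n = R_th.
Step 1 — V_th is the open-circuit voltage V_A - V_B (nothing connected across the terminals).
Nodal analysis, taking node 3 as the 0 V reference.
Source V1 fixes V_0 = 12 V.
KCL at each unknown node (sum of currents leaving = 0; resistances in Ω):
  Node 1: (V_1 - 12)/620 + (V_1 - V_2)/4.7 + (V_1 - 0)/39 = 0
  Node 2: (V_2 - V_1)/4.7 + (V_2 - 0)/390 = 0
Collecting terms (coefficients in siemens):
  0.24·V_1 - 0.2128·V_2 = 0.01935
  0.2153·V_2 - 0.2128·V_1 = 0
Determinant D = (0.24)(0.2153) - (-0.2128)(-0.2128) = 0.006414
V_1 = [(0.01935)(0.2153) - (-0.2128)(0)]/D = 0.6498 V
V_2 = [(0.24)(0) - (0.01935)(-0.2128)]/D = 0.642 V
V_th = V_2 - V_3 = 0.642 - 0 = 0.642 V
Step 2 — R_th: zero the source — replace V1 by a short circuit (node 3 merges into node 0) — and find the resistance seen between A (node 2) and B (node 0).
Reduce the network between node 2 (A) and node 0 (B) by series/parallel combination:
  Rp1 = R1 ‖ R3 (parallel, both between nodes 0 and 1) = 1/(1/620 + 1/39) = 36.69 Ω
  Rs1 = R2 + Rp1 (series, joined only at node 1) = 4.7 + 36.69 = 41.39 Ω
  Rp2 = R4 ‖ Rs1 (parallel, both between nodes 0 and 2) = 1/(1/390 + 1/41.39) = 37.42 Ω
R_th = 37.42 Ω
I_n = V_th/R_th = 0.642/37.42 = 0.01716 A, and R_n = R_th = 37.42 Ω

Final answer: I_n = 0.01716 A, R_n = 37.42 Ω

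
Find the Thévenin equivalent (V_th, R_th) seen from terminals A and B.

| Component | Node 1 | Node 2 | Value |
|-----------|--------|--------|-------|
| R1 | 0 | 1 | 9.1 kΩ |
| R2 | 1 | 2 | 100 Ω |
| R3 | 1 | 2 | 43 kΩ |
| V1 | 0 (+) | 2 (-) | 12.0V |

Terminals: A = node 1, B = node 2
Step 1 — V_th is the open-circuit voltage V_A - V_B (nothing connected across the terminals).
Nodal analysis, taking node 2 as the 0 V reference.
Source V1 fixes V_0 = 12 V.
KCL at each unknown node (sum of currents leaving = 0; resistances in Ω):
  Node 1: (V_1 - 12)/9100 + (V_1 - 0)/100 + (V_1 - 0)/43000 = 0
Collecting terms: 0.01013 × V_1 = 0.001319  =>  V_1 = 0.1301 V
V_th = V_1 - V_2 = 0.1301 - 0 = 0.1301 V
Step 2 — R_th: zero the source — replace V1 by a short circuit (node 2 merges into node 0) — and find the resistance seen between A (node 1) and B (node 0).
Reduce the network between node 1 (A) and node 0 (B) by series/parallel combination:
  Rp1 = R1 ‖ R2 ‖ R3 (parallel, all between nodes 0 and 1) = 1/(1/9100 + 1/100 + 1/43000) = 98.69 Ω
R_th = 98.69 Ω

Final answer: V_th = 0.1301 V, R_th = 98.69 Ω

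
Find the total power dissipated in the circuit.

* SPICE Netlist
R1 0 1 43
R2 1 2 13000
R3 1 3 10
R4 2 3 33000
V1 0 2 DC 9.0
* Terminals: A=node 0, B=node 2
Nodal analysis, taking node 2 as the 0 V reference.
Source V1 fixes V_0 = 9 V.
KCL at each unknown node (sum of currents leaving = 0; resistances in Ω):
  Node 1: (V_1 - 9)/43 + (V_1 - 0)/13000 + (V_1 - V_3)/10 = 0
  Node 3: (V_3 - V_1)/10 + (V_3 - 0)/33000 = 0
Collecting terms (coefficients in siemens):
  0.1233·V_1 - 0.1·V_3 = 0.2093
  0.1·V_3 - 0.1·V_1 = 0
Determinant D = (0.1233)(0.1) - (-0.1)(-0.1) = 0.002337
V_1 = [(0.2093)(0.1) - (-0.1)(0)]/D = 8.959 V
V_3 = [(0.1233)(0) - (0.2093)(-0.1)]/D = 8.956 V
Power in each resistor, P = (ΔV)²/R:
  P_R1 = (9 - 8.959)²/43 = 0.00003967 W
  P_R2 = (8.959 - 0)²/13000 = 0.006174 W
  P_R3 = (8.959 - 8.956)²/10 = 0.0000007365 W
  P_R4 = (0 - 8.956)²/33000 = 0.002431 W
P_total = P_R1 + P_R2 + P_R3 + P_R4 = 0.008645 W

Final answer: 0.008645 W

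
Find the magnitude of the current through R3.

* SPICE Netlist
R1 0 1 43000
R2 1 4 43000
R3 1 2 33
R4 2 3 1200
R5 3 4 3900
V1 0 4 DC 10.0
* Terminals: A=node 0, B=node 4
Nodal analysis, taking node 4 as the 0 V reference.
Source V1 fixes V_0 = 10 V.
KCL at each unknown node (sum of currents leaving = 0; resistances in Ω):
  Node 1: (V_1 - 10)/43000 + (V_1 - 0)/43000 + (V_1 - V_2)/33 = 0
  Node 2: (V_2 - V_1)/33 + (V_2 - V_3)/1200 = 0
  Node 3: (V_3 - V_2)/1200 + (V_3 - 0)/3900 = 0
Collecting terms (coefficients in siemens):
  0.03035·V_1 - 0.0303·V_2 = 0.0002326
  0.03114·V_2 - 0.0303·V_1 - 0.0008333·V_3 = 0
  0.00109·V_3 - 0.0008333·V_2 = 0
Solving these 3 simultaneous equations (Gaussian elimination) gives:
  V_1 = 0.9637 V, V_2 = 0.9575 V, V_3 = 0.7322 V
I_R3 = (V_1 - V_2)/R3 = (0.9637 - 0.9575)/33 = 0.0001877 A
|I_R3| = 0.0001877 A

Final answer: |I_R3| = 0.0001877 A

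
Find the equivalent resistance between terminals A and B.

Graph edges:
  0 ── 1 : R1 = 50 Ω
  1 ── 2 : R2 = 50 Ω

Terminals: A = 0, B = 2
Reduce the network between node 0 (A) and node 2 (B) by series/parallel combination:
  Rs1 = R1 + R2 (series, joined only at node 1) = 50 + 50 = 100 Ω
R_eq = 100 Ω

Final answer: 100 Ω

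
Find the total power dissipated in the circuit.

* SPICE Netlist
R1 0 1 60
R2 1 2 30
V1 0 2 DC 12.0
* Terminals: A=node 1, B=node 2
Nodal analysis, taking node 2 as the 0 V reference.
Source V1 fixes V_0 = 12 V.
KCL at each unknown node (sum of currents leaving = 0; resistances in Ω):
  Node 1: (V_1 - 12)/60 + (V_1 - 0)/30 = 0
Collecting terms: 0.05 × V_1 = 0.2  =>  V_1 = 4 V
Power in each resistor, P = (ΔV)²/R:
  P_R1 = (12 - 4)²/60 = 1.067 W
  P_R2 = (4 - 0)²/30 = 0.5333 W
P_total = P_R1 + P_R2 = 1.6 W

Final answer: 1.6 W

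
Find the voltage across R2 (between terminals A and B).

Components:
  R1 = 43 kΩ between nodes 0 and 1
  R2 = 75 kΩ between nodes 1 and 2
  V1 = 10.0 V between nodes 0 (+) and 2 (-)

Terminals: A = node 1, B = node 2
R1 and R2 are in series across V1 (node 0 → node 1 → node 2), and the output A–B is taken across R2, so this is a voltage divider.
Series current: I = V1/(R1 + R2) = 10/(43000 + 75000) = 10/118000 = 0.00008475 A
V_R2 = I × R2 = V1 × R2/(R1 + R2) = 10 × 75000/118000 = 6.356 V

Final answer: 6.356 V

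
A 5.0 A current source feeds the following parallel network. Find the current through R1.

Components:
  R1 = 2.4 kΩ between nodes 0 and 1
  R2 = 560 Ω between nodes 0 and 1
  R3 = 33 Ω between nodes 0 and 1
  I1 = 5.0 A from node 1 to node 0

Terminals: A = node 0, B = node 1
All resistors sit directly between nodes 0 and 1, so they are in parallel and share one voltage V; the full source current 5 A splits among them.
1/R_par = 1/2400 + 1/560 + 1/33 = 0.03251 S  =>  R_par = 30.76 Ω
V = I × R_par = 5 × 30.76 = 153.8 V
I_R1 = V/R1 = 153.8/2400 = 0.06409 A

Final answer: 0.06409 A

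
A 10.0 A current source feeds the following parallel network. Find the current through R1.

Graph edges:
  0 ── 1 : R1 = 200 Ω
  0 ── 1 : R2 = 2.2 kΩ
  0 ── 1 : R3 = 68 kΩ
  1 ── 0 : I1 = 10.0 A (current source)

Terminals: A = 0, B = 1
All resistors sit directly between nodes 0 and 1, so they are in parallel and share one voltage V; the full source current 10 A splits among them.
1/R_par = 1/200 + 1/2200 + 1/68000 = 0.005469 S  =>  R_par = 182.8 Ω
V = I × R_par = 10 × 182.8 = 1828 V
I_R1 = V/R1 = 1828/200 = 9.142 A

Final answer: 9.142 A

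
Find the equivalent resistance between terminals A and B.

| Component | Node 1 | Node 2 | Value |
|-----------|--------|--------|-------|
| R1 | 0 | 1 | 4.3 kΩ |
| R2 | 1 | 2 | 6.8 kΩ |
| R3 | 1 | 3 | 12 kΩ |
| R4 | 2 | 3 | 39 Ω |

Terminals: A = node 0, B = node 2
Reduce the network between node 0 (A) and node 2 (B) by series/parallel combination:
  Rs1 = R3 + R4 (series, joined only at node 3) = 12000 + 39 = 12040 Ω
  Rp1 = R2 ‖ Rs1 (parallel, both between nodes 1 and 2) = 1/(1/6800 + 1/12040) = 4346 Ω
  Rs2 = R1 + Rp1 (series, joined only at node 1) = 4300 + 4346 = 8646 Ω
R_eq = 8.646 kΩ

Final answer: 8.646 kΩ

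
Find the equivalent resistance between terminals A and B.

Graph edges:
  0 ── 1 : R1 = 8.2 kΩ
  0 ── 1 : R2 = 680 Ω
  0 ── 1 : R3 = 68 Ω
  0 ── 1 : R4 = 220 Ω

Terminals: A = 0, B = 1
Reduce the network between node 0 (A) and node 1 (B) by series/parallel combination:
  Rp1 = R1 ‖ R2 ‖ R3 ‖ R4 (parallel, all between nodes 0 and 1) = 1/(1/8200 + 1/680 + 1/68 + 1/220) = 47.98 Ω
R_eq = 47.98 Ω

Final answer: 47.98 Ω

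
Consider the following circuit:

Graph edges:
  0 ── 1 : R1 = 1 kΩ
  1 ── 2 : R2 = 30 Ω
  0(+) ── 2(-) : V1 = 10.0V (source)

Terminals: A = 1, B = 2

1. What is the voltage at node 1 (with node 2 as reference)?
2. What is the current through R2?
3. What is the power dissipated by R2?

Nodal analysis, taking node 2 as the 0 V reference.
Source V1 fixes V_0 = 10 V.
KCL at each unknown node (sum of currents leaving = 0; resistances in Ω):
  Node 1: (V_1 - 10)/1000 + (V_1 - 0)/30 = 0
Collecting terms: 0.03433 × V_1 = 0.01  =>  V_1 = 0.2913 V
Part 1:
  Read off the nodal solution: V_1 = 0.2913 V
Part 2:
  I_R2 = (V_1 - V_2)/R2 = (0.2913 - 0)/30 = 0.009709 A
  Magnitude: I_R2 = 0.009709 A
Part 3:
  I_R2 = (V_1 - V_2)/R2 = (0.2913 - 0)/30 = 0.009709 A
  P_R2 = I_R2² × R2 = (0.009709)² × 30 = 0.002828 W

Final answers:
1. V_1 = 0.2913 V
2. I_R2 = 0.009709 A
3. P_R2 = 0.002828 W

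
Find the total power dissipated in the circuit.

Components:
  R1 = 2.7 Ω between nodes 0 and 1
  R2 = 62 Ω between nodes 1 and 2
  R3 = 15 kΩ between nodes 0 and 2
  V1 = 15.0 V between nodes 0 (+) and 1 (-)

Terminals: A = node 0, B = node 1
Nodal analysis, taking node 1 as the 0 V reference.
Source V1 fixes V_0 = 15 V.
KCL at each unknown node (sum of currents leaving = 0; resistances in Ω):
  Node 2: (V_2 - 0)/62 + (V_2 - 15)/15000 = 0
Collecting terms: 0.0162 × V_2 = 0.001  =>  V_2 = 0.06174 V
Power in each resistor, P = (ΔV)²/R:
  P_R1 = (15 - 0)²/2.7 = 83.33 W
  P_R2 = (0 - 0.06174)²/62 = 0.00006149 W
  P_R3 = (15 - 0.06174)²/15000 = 0.01488 W
P_total = P_R1 + P_R2 + P_R3 = 83.35 W

Final answer: 83.35 W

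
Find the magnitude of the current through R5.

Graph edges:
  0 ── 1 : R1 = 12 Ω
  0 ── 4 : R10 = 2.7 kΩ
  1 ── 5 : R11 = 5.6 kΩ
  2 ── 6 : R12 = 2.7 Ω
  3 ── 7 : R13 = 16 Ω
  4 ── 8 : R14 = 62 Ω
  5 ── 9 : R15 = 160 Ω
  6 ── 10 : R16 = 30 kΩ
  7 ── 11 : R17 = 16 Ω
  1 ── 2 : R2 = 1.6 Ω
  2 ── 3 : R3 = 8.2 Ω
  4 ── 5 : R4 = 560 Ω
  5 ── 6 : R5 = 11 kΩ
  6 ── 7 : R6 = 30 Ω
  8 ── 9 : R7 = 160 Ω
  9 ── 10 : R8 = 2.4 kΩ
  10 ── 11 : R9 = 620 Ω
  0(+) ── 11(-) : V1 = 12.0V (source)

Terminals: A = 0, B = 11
Nodal analysis, taking node 11 as the 0 V reference.
Source V1 fixes V_0 = 12 V.
KCL at each unknown node (sum of currents leaving = 0; resistances in Ω):
  Node 1: (V_1 - 12)/12 + (V_1 - V_2)/1.6 + (V_1 - V_5)/5600 = 0
  Node 2: (V_2 - V_1)/1.6 + (V_2 - V_3)/8.2 + (V_2 - V_6)/2.7 = 0
  Node 3: (V_3 - V_2)/8.2 + (V_3 - V_7)/16 = 0
  Node 4: (V_4 - V_5)/560 + (V_4 - 12)/2700 + (V_4 - V_8)/62 = 0
  Node 5: (V_5 - V_4)/560 + (V_5 - V_6)/11000 + (V_5 - V_1)/5600 + (V_5 - V_9)/160 = 0
  Node 6: (V_6 - V_5)/11000 + (V_6 - V_7)/30 + (V_6 - V_2)/2.7 + (V_6 - V_10)/30000 = 0
  Node 7: (V_7 - V_6)/30 + (V_7 - V_3)/16 + (V_7 - 0)/16 = 0
  Node 8: (V_8 - V_9)/160 + (V_8 - V_4)/62 = 0
  Node 9: (V_9 - V_8)/160 + (V_9 - V_10)/2400 + (V_9 - V_5)/160 = 0
  Node 10: (V_10 - V_9)/2400 + (V_10 - 0)/620 + (V_10 - V_6)/30000 = 0
Collecting terms (coefficients in siemens):
  0.7085·V_1 - 0.625·V_2 - 0.0001786·V_5 = 1
  1.117·V_2 - 0.625·V_1 - 0.122·V_3 - 0.3704·V_6 = 0
  0.1845·V_3 - 0.122·V_2 - 0.0625·V_7 = 0
  0.01829·V_4 - 0.001786·V_5 - 0.01613·V_8 = 0.004444
  0.008305·V_5 - 0.0001786·V_1 - 0.001786·V_4 - 0.00009091·V_6 - 0.00625·V_9 = 0
  0.4038·V_6 - 0.3704·V_2 - 0.00009091·V_5 - 0.03333·V_7 - 0.00003333·V_10 = 0
  0.1583·V_7 - 0.0625·V_3 - 0.03333·V_6 = 0
  0.02238·V_8 - 0.01613·V_4 - 0.00625·V_9 = 0
  0.01292·V_9 - 0.00625·V_5 - 0.00625·V_8 - 0.0004167·V_10 = 0
  0.002063·V_10 - 0.00003333·V_6 - 0.0004167·V_9 = 0
Solving these 10 simultaneous equations (Gaussian elimination) gives:
  V_1 = 8.685 V, V_2 = 8.244 V, V_3 = 6.945 V, V_4 = 7.127 V
  V_5 = 6.927 V, V_6 = 7.926 V, V_7 = 4.41 V, V_8 = 7.037 V
  V_9 = 6.806 V, V_10 = 1.503 V
I_R5 = (V_5 - V_6)/R5 = (6.927 - 7.926)/11000 = -0.00009082 A
|I_R5| = 0.00009082 A

Final answer: |I_R5| = 9.082e-05 A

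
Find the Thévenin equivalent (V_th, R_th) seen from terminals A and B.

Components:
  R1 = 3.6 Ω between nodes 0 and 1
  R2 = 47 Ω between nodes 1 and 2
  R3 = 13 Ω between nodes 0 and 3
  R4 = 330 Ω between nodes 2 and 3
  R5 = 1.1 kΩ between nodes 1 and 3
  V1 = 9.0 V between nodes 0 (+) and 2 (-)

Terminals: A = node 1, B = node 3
Step 1 — V_th is the open-circuit voltage V_A - V_B (nothing connected across the terminals).
Nodal analysis, taking node 2 as the 0 V reference.
Source V1 fixes V_0 = 9 V.
KCL at each unknown node (sum of currents leaving = 0; resistances in Ω):
  Node 1: (V_1 - 9)/3.6 + (V_1 - 0)/47 + (V_1 - V_3)/1100 = 0
  Node 3: (V_3 - 9)/13 + (V_3 - 0)/330 + (V_3 - V_1)/1100 = 0
Collecting terms (coefficients in siemens):
  0.3·V_1 - 0.0009091·V_3 = 2.5
  0.08086·V_3 - 0.0009091·V_1 = 0.6923
Determinant D = (0.3)(0.08086) - (-0.0009091)(-0.0009091) = 0.02425
V_1 = [(2.5)(0.08086) - (-0.0009091)(0.6923)]/D = 8.361 V
V_3 = [(0.3)(0.6923) - (2.5)(-0.0009091)]/D = 8.656 V
V_th = V_1 - V_3 = 8.361 - 8.656 = -0.295 V
Step 2 — R_th: zero the source — replace V1 by a short circuit (node 2 merges into node 0) — and find the resistance seen between A (node 1) and B (node 3).
Reduce the network between node 1 (A) and node 3 (B) by series/parallel combination:
  Rp1 = R1 ‖ R2 (parallel, both between nodes 0 and 1) = 1/(1/3.6 + 1/47) = 3.344 Ω
  Rp2 = R3 ‖ R4 (parallel, both between nodes 0 and 3) = 1/(1/13 + 1/330) = 12.51 Ω
  Rs1 = Rp1 + Rp2 (series, joined only at node 0) = 3.344 + 12.51 = 15.85 Ω
  Rp3 = R5 ‖ Rs1 (parallel, both between nodes 1 and 3) = 1/(1/1100 + 1/15.85) = 15.63 Ω
R_th = 15.63 Ω

Final answer: V_th = -0.295 V, R_th = 15.63 Ω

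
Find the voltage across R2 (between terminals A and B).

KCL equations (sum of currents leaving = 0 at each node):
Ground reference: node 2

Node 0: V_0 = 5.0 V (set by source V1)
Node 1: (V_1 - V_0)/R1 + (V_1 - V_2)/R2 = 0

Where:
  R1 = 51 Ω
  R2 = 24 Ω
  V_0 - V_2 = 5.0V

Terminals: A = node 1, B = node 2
R1 and R2 are in series across V1 (node 0 → node 1 → node 2), and the output A–B is taken across R2, so this is a voltage divider.
Series current: I = V1/(R1 + R2) = 5/(51 + 24) = 5/75 = 0.06667 A
V_R2 = I × R2 = V1 × R2/(R1 + R2) = 5 × 24/75 = 1.6 V

Final answer: 1.6 V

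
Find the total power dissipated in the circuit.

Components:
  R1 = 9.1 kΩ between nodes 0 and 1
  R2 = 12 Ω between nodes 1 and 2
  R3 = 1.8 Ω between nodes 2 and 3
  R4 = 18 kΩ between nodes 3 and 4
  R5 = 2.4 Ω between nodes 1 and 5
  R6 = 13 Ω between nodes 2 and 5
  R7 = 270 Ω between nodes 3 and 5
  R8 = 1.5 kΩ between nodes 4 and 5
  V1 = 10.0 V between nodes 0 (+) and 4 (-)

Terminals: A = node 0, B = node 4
Nodal analysis, taking node 4 as the 0 V reference.
Source V1 fixes V_0 = 10 V.
KCL at each unknown node (sum of currents leaving = 0; resistances in Ω):
  Node 1: (V_1 - 10)/9100 + (V_1 - V_2)/12 + (V_1 - V_5)/2.4 = 0
  Node 2: (V_2 - V_1)/12 + (V_2 - V_3)/1.8 + (V_2 - V_5)/13 = 0
  Node 3: (V_3 - V_2)/1.8 + (V_3 - 0)/18000 + (V_3 - V_5)/270 = 0
  Node 5: (V_5 - V_1)/2.4 + (V_5 - V_2)/13 + (V_5 - V_3)/270 + (V_5 - 0)/1500 = 0
Collecting terms (coefficients in siemens):
  0.5001·V_1 - 0.08333·V_2 - 0.4167·V_5 = 0.001099
  0.7158·V_2 - 0.08333·V_1 - 0.5556·V_3 - 0.07692·V_5 = 0
  0.5593·V_3 - 0.5556·V_2 - 0.003704·V_5 = 0
  0.498·V_5 - 0.4167·V_1 - 0.07692·V_2 - 0.003704·V_3 = 0
Solving these 4 simultaneous equations (Gaussian elimination) gives:
  V_1 = 1.322 V, V_2 = 1.321 V, V_3 = 1.321 V, V_5 = 1.32 V
Power in each resistor, P = (ΔV)²/R:
  P_R1 = (10 - 1.322)²/9100 = 0.008275 W
  P_R2 = (1.322 - 1.321)²/12 = 0.0000001702 W
  P_R3 = (1.321 - 1.321)²/1.8 = 0.00000001012 W
  P_R4 = (1.321 - 0)²/18000 = 0.00009691 W
  P_R5 = (1.322 - 1.32)²/2.4 = 0.000001671 W
  P_R6 = (1.321 - 1.32)²/13 = 0.00000002529 W
  P_R7 = (1.321 - 1.32)²/270 = 0.000000000712 W
  P_R8 = (0 - 1.32)²/1500 = 0.001162 W
P_total = P_R1 + P_R2 + P_R3 + P_R4 + P_R5 + P_R6 + P_R7 + P_R8 = 0.009536 W

Final answer: 0.009536 W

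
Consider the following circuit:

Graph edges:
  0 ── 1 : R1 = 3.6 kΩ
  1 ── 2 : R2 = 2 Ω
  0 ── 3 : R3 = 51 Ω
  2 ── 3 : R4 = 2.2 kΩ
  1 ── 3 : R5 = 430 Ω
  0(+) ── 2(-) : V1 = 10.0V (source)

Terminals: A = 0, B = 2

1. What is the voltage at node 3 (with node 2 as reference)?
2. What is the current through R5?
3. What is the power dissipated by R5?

Nodal analysis, taking node 2 as the 0 V reference.
Source V1 fixes V_0 = 10 V.
KCL at each unknown node (sum of currents leaving = 0; resistances in Ω):
  Node 1: (V_1 - 10)/3600 + (V_1 - 0)/2 + (V_1 - V_3)/430 = 0
  Node 3: (V_3 - 10)/51 + (V_3 - 0)/2200 + (V_3 - V_1)/430 = 0
Collecting terms (coefficients in siemens):
  0.5026·V_1 - 0.002326·V_3 = 0.002778
  0.02239·V_3 - 0.002326·V_1 = 0.1961
Determinant D = (0.5026)(0.02239) - (-0.002326)(-0.002326) = 0.01125
V_1 = [(0.002778)(0.02239) - (-0.002326)(0.1961)]/D = 0.04607 V
V_3 = [(0.5026)(0.1961) - (0.002778)(-0.002326)]/D = 8.763 V
Part 1:
  Read off the nodal solution: V_3 = 8.763 V
Part 2:
  I_R5 = (V_1 - V_3)/R5 = (0.04607 - 8.763)/430 = -0.02027 A
  Magnitude: I_R5 = 0.02027 A
Part 3:
  I_R5 = (V_1 - V_3)/R5 = (0.04607 - 8.763)/430 = -0.02027 A
  P_R5 = I_R5² × R5 = (-0.02027)² × 430 = 0.1767 W

Final answers:
1. V_3 = 8.763 V
2. I_R5 = 0.02027 A
3. P_R5 = 0.1767 W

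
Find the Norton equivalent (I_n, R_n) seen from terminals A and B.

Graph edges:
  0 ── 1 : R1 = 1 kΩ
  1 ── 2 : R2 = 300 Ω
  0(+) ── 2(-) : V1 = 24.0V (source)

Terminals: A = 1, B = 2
Find the Thévenin equivalent first; then I_n = V_th/R_th and R_n = R_th.
Step 1 — V_th is the open-circuit voltage V_A - V_B (nothing connected across the terminals).
Nodal analysis, taking node 2 as the 0 V reference.
Source V1 fixes V_0 = 24 V.
KCL at each unknown node (sum of currents leaving = 0; resistances in Ω):
  Node 1: (V_1 - 24)/1000 + (V_1 - 0)/300 = 0
Collecting terms: 0.004333 × V_1 = 0.024  =>  V_1 = 5.538 V
V_th = V_1 - V_2 = 5.538 - 0 = 5.538 V
Step 2 — R_th: zero the source — replace V1 by a short circuit (node 2 merges into node 0) — and find the resistance seen between A (node 1) and B (node 0).
Reduce the network between node 1 (A) and node 0 (B) by series/parallel combination:
  Rp1 = R1 ‖ R2 (parallel, both between nodes 0 and 1) = 1/(1/1000 + 1/300) = 230.8 Ω
R_th = 230.8 Ω
I_n = V_th/R_th = 5.538/230.8 = 0.024 A, and R_n = R_th = 230.8 Ω

Final answer: I_n = 0.024 A, R_n = 230.8 Ω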